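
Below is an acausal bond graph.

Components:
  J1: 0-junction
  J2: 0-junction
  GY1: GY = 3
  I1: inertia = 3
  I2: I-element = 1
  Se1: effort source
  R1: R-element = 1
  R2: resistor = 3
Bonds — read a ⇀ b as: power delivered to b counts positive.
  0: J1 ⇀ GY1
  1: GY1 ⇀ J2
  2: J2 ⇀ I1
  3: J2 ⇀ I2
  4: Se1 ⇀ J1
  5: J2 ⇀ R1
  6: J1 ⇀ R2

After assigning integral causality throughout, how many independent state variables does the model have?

b4 →J1  (Se1 fixes effort; stroke away)
b0 →GY1  (J1 effort already set via bond 4)
b6 →R2  (common-e at J1 fixed by 4)
b1 →GY1  (GY1: gyrator matches bond 0)
b2 →I1  (I1 outputs flow p/I1)
b3 →I2  (I2 outputs flow p/I2)
b5 →J2  (J2: last free bond brings effort in)

2  (I1, I2 all integral)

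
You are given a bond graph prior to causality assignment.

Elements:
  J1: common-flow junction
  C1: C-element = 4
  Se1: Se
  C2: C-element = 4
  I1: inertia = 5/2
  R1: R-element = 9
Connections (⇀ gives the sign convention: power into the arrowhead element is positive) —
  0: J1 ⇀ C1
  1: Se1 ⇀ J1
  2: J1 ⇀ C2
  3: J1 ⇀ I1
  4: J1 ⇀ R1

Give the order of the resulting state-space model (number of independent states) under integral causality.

3  (C1, C2, I1 all integral)

bond 1 stroke at J1  (Se1 fixes effort; stroke away)
bond 0 stroke at J1  (C1 outputs effort q/C1)
bond 2 stroke at J1  (prefer integral on C2)
bond 3 stroke at I1  (I1 integral (f out))
bond 4 stroke at J1  (J1: bond 3 brought flow, rest push out)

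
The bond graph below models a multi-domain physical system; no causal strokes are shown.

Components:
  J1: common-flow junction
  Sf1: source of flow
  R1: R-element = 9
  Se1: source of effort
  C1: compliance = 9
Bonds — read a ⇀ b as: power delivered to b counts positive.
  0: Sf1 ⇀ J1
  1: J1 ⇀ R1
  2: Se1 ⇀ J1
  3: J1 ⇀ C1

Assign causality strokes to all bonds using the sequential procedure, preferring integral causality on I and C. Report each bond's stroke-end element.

b0 →Sf1  (Sf1 (Sf) sets flow on bond)
b2 →J1  (Se1 (Se) sets effort on bond)
b1 →J1  (common-f at J1 fixed by 0)
b3 →J1  (J1: bond 0 brought flow, rest push out)

β0 stroke at Sf1
β1 stroke at J1
β2 stroke at J1
β3 stroke at J1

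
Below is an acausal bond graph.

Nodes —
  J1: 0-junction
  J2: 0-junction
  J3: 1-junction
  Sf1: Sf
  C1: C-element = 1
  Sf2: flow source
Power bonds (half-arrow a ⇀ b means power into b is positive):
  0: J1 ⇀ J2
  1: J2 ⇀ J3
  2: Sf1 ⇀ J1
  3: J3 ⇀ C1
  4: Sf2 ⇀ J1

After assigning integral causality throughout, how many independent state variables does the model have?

1  (C1 all integral)

#2 stroke at Sf1  (source Sf1 imposes f)
#4 stroke at Sf2  (source Sf2 imposes f)
#0 stroke at J1  (J1: last free bond brings effort in)
#1 stroke at J2  (J2: last free bond brings effort in)
#3 stroke at J3  (J3 flow already set via bond 1)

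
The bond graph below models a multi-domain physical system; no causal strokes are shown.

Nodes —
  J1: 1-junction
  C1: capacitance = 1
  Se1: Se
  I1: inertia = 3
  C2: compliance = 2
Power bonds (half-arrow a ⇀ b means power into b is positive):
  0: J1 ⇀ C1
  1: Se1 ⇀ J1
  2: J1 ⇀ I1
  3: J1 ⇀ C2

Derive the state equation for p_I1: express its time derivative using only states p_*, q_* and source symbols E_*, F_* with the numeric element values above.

dp_I1/dt = E_Se1 - q_C1 - q_C2/2

β1 |J1  (Se1 fixes effort; stroke away)
β0 |J1  (prefer integral on C1)
β2 |I1  (I1 outputs flow p/I1)
β3 |J1  (J1: bond 2 brought flow, rest push out)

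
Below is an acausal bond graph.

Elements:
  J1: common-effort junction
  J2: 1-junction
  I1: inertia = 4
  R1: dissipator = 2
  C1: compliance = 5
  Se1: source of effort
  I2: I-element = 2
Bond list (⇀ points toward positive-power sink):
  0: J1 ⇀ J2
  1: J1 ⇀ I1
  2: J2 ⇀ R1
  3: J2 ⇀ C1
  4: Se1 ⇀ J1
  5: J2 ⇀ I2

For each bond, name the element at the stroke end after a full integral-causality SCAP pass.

β0 |J2
β1 |I1
β2 |J2
β3 |J2
β4 |J1
β5 |I2

b4 stroke at J1  (Se1: effort source, stroke at far end)
b0 stroke at J2  (J1 effort already set via bond 4)
b1 stroke at I1  (J1 effort already set via bond 4)
b3 stroke at J2  (C1 outputs effort q/C1)
b5 stroke at I2  (I2 integral (f out))
b2 stroke at J2  (J2 flow already set via bond 5)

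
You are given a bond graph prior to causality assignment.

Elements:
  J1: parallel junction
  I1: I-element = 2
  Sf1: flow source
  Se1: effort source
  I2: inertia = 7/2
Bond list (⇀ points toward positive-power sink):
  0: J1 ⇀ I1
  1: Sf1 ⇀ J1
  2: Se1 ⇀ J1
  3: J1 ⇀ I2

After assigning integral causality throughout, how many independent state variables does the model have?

2  (I1, I2 all integral)

b1 |Sf1  (Sf1 fixes flow; stroke at Sf1)
b2 |J1  (Se1: effort source, stroke at far end)
b0 |I1  (J1 effort already set via bond 2)
b3 |I2  (J1: bond 2 brought effort, rest push out)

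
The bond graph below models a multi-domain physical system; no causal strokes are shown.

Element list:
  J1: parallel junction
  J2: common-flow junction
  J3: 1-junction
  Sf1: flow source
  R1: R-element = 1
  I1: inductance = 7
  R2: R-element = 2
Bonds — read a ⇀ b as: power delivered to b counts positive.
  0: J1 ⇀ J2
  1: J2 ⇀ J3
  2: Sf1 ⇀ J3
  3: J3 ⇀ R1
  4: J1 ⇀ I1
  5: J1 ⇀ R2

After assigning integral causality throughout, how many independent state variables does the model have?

β2 stroke→Sf1  (source Sf1 imposes f)
β1 stroke→J3  (common-f at J3 fixed by 2)
β3 stroke→J3  (J3 flow already set via bond 2)
β0 stroke→J2  (common-f at J2 fixed by 1)
β4 stroke→I1  (I1: I, integral causality)
β5 stroke→J1  (J1: last free bond brings effort in)

1  (I1 all integral)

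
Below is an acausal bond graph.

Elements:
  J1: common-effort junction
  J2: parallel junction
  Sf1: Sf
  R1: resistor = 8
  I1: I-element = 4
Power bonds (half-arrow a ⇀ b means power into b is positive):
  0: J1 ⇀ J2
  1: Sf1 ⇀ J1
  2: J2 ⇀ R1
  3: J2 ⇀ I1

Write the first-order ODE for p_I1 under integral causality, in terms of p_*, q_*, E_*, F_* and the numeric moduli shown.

b1 stroke→Sf1  (Sf1: flow source, stroke at near end)
b0 stroke→J1  (only one effort-in slot at J1)
b3 stroke→I1  (I1 integral (f out))
b2 stroke→J2  (J2: last free bond brings effort in)

dp_I1/dt = 8*F_Sf1 - 2*p_I1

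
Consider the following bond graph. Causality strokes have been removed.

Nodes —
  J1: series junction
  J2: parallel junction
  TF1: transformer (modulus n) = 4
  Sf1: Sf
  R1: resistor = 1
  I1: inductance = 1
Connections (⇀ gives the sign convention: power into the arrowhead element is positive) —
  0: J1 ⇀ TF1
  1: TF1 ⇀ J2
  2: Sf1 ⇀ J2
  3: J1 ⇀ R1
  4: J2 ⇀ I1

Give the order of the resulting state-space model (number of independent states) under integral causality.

1  (I1 all integral)

#2 |Sf1  (source Sf1 imposes f)
#4 |I1  (prefer integral on I1)
#1 |J2  (J2 needs exactly one e-in)
#0 |TF1  (TF1 one-in-one-out from 1)
#3 |J1  (common-f at J1 fixed by 0)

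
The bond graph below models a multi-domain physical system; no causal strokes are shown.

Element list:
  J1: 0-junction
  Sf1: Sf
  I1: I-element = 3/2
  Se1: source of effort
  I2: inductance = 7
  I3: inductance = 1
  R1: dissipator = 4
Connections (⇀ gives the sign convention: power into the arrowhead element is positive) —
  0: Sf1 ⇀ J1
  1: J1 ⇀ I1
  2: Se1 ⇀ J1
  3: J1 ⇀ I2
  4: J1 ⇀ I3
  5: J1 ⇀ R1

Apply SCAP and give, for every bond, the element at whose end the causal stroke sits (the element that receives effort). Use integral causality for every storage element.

b0 stroke at Sf1
b1 stroke at I1
b2 stroke at J1
b3 stroke at I2
b4 stroke at I3
b5 stroke at R1

#0 stroke at Sf1  (Sf1 (Sf) sets flow on bond)
#2 stroke at J1  (source Se1 imposes e)
#1 stroke at I1  (J1: bond 2 brought effort, rest push out)
#3 stroke at I2  (common-e at J1 fixed by 2)
#4 stroke at I3  (common-e at J1 fixed by 2)
#5 stroke at R1  (0-jn J1 has e-setter on 2)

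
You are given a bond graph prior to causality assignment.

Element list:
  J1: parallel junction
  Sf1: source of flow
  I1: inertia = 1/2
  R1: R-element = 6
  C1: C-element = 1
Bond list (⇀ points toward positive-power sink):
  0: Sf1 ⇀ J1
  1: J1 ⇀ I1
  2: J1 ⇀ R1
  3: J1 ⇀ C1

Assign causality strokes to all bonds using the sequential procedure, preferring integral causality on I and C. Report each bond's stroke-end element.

bond 0 →Sf1  (source Sf1 imposes f)
bond 1 →I1  (I1: I, integral causality)
bond 3 →J1  (C1 outputs effort q/C1)
bond 2 →R1  (J1: bond 3 brought effort, rest push out)

bond 0 |Sf1
bond 1 |I1
bond 2 |R1
bond 3 |J1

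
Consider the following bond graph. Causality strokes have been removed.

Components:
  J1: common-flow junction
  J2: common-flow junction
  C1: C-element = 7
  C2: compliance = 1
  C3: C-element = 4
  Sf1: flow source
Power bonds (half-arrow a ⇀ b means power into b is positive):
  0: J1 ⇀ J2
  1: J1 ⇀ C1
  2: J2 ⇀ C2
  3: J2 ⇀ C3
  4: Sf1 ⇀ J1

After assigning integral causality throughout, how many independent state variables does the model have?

3  (C1, C2, C3 all integral)

#4 →Sf1  (Sf1 fixes flow; stroke at Sf1)
#0 →J1  (J1: bond 4 brought flow, rest push out)
#1 →J1  (J1: bond 4 brought flow, rest push out)
#2 →J2  (common-f at J2 fixed by 0)
#3 →J2  (J2 flow already set via bond 0)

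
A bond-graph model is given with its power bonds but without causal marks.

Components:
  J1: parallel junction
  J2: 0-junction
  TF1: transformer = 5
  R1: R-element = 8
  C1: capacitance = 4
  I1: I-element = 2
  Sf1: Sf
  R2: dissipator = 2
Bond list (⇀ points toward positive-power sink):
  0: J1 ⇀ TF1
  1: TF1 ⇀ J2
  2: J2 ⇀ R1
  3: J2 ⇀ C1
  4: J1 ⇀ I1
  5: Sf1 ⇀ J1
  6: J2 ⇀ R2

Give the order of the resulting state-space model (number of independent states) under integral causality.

2  (C1, I1 all integral)

bond 5 →Sf1  (source Sf1 imposes f)
bond 3 →J2  (prefer integral on C1)
bond 1 →TF1  (common-e at J2 fixed by 3)
bond 2 →R1  (0-jn J2 has e-setter on 3)
bond 6 →R2  (common-e at J2 fixed by 3)
bond 0 →J1  (TF TF1: opposite of bond 1)
bond 4 →I1  (common-e at J1 fixed by 0)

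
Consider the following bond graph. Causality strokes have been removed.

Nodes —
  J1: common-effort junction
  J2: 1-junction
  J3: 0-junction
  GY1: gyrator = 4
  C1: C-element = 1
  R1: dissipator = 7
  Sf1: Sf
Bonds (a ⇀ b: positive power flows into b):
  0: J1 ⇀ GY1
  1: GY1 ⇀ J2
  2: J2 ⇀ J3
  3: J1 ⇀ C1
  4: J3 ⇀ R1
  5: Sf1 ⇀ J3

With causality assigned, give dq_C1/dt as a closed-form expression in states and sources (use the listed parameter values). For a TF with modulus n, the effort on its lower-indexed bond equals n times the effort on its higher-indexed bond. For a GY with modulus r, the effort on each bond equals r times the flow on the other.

dq_C1/dt = -7*F_Sf1/4 - 7*q_C1/16

β5 stroke→Sf1  (Sf1: flow source, stroke at near end)
β3 stroke→J1  (C1 integral (e out))
β0 stroke→GY1  (0-jn J1 has e-setter on 3)
β1 stroke→GY1  (through GY1, causality inverts; strokes same side of GY1)
β2 stroke→J2  (1-jn J2 has f-setter on 1)
β4 stroke→J3  (closing 0-jn rule on J3)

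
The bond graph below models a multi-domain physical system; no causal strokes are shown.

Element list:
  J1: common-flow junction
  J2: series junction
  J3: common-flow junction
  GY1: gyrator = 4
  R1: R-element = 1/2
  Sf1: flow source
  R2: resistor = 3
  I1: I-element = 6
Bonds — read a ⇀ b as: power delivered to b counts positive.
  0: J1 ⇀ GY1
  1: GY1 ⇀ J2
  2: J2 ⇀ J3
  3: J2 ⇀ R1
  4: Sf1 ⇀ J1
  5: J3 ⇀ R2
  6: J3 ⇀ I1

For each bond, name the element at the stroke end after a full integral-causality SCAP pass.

#4 stroke→Sf1  (Sf1 (Sf) sets flow on bond)
#0 stroke→J1  (J1: bond 4 brought flow, rest push out)
#1 stroke→J2  (GY1: gyrator matches bond 0)
#6 stroke→I1  (I1: I, integral causality)
#2 stroke→J3  (J3 flow already set via bond 6)
#5 stroke→J3  (J3 flow already set via bond 6)
#3 stroke→J2  (1-jn J2 has f-setter on 2)

β0 →J1
β1 →J2
β2 →J3
β3 →J2
β4 →Sf1
β5 →J3
β6 →I1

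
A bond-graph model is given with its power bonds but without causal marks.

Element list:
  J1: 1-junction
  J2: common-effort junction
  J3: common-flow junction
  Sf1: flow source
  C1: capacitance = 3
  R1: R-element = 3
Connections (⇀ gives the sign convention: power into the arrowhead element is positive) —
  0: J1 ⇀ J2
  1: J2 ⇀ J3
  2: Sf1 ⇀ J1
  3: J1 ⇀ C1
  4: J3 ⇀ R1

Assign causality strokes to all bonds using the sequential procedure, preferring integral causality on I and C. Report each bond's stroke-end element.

β2 stroke→Sf1  (Sf1: flow source, stroke at near end)
β0 stroke→J1  (J1 flow already set via bond 2)
β3 stroke→J1  (1-jn J1 has f-setter on 2)
β1 stroke→J2  (only one effort-in slot at J2)
β4 stroke→J3  (J3 flow already set via bond 1)

bond 0 →J1
bond 1 →J2
bond 2 →Sf1
bond 3 →J1
bond 4 →J3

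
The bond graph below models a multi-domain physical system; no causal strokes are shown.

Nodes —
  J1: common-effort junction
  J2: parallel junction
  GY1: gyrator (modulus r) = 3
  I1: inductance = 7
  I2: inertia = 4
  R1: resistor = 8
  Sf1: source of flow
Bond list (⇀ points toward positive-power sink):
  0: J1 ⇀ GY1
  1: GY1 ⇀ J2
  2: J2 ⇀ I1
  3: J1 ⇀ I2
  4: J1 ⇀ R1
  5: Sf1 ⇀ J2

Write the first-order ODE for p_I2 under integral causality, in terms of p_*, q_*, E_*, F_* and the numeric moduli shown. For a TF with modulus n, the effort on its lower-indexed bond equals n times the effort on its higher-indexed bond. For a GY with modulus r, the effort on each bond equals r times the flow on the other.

dp_I2/dt = -3*F_Sf1 + 3*p_I1/7

β5 →Sf1  (source Sf1 imposes f)
β2 →I1  (I1 integral (f out))
β1 →J2  (J2: last free bond brings effort in)
β0 →J1  (GY GY1: same side as bond 1)
β3 →I2  (0-jn J1 has e-setter on 0)
β4 →R1  (0-jn J1 has e-setter on 0)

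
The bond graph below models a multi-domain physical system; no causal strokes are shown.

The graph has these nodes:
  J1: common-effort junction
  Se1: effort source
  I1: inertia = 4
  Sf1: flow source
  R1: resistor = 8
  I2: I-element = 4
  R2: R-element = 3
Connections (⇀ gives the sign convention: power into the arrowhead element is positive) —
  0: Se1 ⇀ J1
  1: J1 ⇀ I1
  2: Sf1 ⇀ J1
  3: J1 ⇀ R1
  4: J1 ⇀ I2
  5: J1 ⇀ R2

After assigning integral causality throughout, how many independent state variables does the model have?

2  (I1, I2 all integral)

β0 →J1  (Se1 (Se) sets effort on bond)
β2 →Sf1  (Sf1 fixes flow; stroke at Sf1)
β1 →I1  (common-e at J1 fixed by 0)
β3 →R1  (common-e at J1 fixed by 0)
β4 →I2  (J1: bond 0 brought effort, rest push out)
β5 →R2  (J1 effort already set via bond 0)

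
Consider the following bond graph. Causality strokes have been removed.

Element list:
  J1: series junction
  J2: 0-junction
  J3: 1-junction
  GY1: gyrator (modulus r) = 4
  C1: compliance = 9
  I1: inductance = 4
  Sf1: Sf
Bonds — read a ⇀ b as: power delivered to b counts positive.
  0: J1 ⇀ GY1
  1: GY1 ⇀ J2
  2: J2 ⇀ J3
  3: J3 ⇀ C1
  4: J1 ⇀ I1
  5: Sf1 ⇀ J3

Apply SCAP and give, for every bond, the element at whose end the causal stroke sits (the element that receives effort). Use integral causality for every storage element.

bond 0 →J1
bond 1 →J2
bond 2 →J3
bond 3 →J3
bond 4 →I1
bond 5 →Sf1

bond 5 |Sf1  (source Sf1 imposes f)
bond 2 |J3  (common-f at J3 fixed by 5)
bond 3 |J3  (1-jn J3 has f-setter on 5)
bond 1 |J2  (only one effort-in slot at J2)
bond 0 |J1  (GY GY1: same side as bond 1)
bond 4 |I1  (J1 needs exactly one f-in)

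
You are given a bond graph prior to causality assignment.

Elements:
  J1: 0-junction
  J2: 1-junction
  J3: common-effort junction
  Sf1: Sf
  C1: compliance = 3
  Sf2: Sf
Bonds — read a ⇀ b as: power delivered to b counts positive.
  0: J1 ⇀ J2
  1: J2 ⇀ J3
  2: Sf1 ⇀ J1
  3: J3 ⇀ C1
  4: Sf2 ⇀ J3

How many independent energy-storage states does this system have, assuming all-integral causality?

b2 →Sf1  (Sf1 (Sf) sets flow on bond)
b4 →Sf2  (Sf2 fixes flow; stroke at Sf2)
b0 →J1  (J1 needs exactly one e-in)
b1 →J2  (J2 flow already set via bond 0)
b3 →J3  (J3 needs exactly one e-in)

1  (C1 all integral)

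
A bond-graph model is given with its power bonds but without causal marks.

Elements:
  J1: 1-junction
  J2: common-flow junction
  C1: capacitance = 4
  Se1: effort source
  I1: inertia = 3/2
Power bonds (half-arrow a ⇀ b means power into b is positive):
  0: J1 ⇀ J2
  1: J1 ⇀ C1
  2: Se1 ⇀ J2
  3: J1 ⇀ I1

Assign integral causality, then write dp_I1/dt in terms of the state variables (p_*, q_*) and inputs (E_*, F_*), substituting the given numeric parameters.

#2 stroke at J2  (Se1 (Se) sets effort on bond)
#0 stroke at J1  (J2: last free bond brings flow in)
#1 stroke at J1  (prefer integral on C1)
#3 stroke at I1  (only one flow-in slot at J1)

dp_I1/dt = E_Se1 - q_C1/4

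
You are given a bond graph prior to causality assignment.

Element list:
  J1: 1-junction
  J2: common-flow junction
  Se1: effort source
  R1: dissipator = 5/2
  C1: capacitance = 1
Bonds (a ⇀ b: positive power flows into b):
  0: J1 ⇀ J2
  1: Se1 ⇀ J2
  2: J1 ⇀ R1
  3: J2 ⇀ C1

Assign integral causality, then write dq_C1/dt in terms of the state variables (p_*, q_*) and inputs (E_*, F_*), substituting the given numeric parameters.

dq_C1/dt = 2*E_Se1/5 - 2*q_C1/5

bond 1 |J2  (Se1 (Se) sets effort on bond)
bond 3 |J2  (C1 integral (e out))
bond 0 |J1  (closing 1-jn rule on J2)
bond 2 |R1  (J1 needs exactly one f-in)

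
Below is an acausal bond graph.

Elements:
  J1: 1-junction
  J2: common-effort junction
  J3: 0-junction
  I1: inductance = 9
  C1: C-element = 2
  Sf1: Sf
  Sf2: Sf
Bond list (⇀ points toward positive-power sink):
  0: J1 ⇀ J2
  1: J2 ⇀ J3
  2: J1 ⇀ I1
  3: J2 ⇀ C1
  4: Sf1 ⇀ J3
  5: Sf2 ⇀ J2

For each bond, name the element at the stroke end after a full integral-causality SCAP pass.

bond 4 →Sf1  (source Sf1 imposes f)
bond 5 →Sf2  (Sf2 (Sf) sets flow on bond)
bond 1 →J3  (J3 needs exactly one e-in)
bond 2 →I1  (I1 integral (f out))
bond 0 →J1  (common-f at J1 fixed by 2)
bond 3 →J2  (only one effort-in slot at J2)

#0 →J1
#1 →J3
#2 →I1
#3 →J2
#4 →Sf1
#5 →Sf2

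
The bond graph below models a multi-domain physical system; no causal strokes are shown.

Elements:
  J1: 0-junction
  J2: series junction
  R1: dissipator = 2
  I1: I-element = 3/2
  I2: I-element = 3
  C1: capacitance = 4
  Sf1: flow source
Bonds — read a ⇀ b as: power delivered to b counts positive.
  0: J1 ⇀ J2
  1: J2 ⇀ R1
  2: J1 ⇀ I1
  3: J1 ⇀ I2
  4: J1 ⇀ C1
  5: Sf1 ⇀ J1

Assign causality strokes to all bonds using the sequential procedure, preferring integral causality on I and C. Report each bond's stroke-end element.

b0 →J2
b1 →R1
b2 →I1
b3 →I2
b4 →J1
b5 →Sf1

#5 stroke at Sf1  (Sf1 fixes flow; stroke at Sf1)
#2 stroke at I1  (I1: I, integral causality)
#3 stroke at I2  (I2 integral (f out))
#4 stroke at J1  (C1 integral (e out))
#0 stroke at J2  (common-e at J1 fixed by 4)
#1 stroke at R1  (J2 needs exactly one f-in)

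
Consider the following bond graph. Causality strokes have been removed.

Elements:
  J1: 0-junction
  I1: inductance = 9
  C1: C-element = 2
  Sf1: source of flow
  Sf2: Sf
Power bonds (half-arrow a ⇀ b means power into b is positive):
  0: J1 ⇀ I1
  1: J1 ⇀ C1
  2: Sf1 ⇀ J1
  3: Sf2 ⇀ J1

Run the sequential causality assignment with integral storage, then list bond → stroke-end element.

#2 |Sf1  (source Sf1 imposes f)
#3 |Sf2  (Sf2 fixes flow; stroke at Sf2)
#0 |I1  (I1 integral (f out))
#1 |J1  (closing 0-jn rule on J1)

#0 |I1
#1 |J1
#2 |Sf1
#3 |Sf2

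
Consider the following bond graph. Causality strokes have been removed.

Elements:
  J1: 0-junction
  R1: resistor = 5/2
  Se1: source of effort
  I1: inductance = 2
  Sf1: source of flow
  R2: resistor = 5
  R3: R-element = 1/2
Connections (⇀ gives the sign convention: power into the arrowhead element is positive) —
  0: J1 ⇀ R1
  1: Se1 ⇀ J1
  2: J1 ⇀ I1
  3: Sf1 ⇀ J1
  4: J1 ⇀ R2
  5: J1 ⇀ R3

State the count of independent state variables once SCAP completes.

1  (I1 all integral)

#1 stroke→J1  (Se1 (Se) sets effort on bond)
#3 stroke→Sf1  (Sf1 (Sf) sets flow on bond)
#0 stroke→R1  (J1 effort already set via bond 1)
#2 stroke→I1  (J1: bond 1 brought effort, rest push out)
#4 stroke→R2  (J1: bond 1 brought effort, rest push out)
#5 stroke→R3  (J1: bond 1 brought effort, rest push out)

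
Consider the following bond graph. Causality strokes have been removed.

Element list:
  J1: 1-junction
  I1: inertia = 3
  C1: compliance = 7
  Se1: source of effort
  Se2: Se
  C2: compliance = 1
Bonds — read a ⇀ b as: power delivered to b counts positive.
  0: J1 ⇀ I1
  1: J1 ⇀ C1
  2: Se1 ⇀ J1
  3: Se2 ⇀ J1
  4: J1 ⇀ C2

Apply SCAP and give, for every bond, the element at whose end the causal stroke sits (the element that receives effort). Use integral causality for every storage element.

bond 2 |J1  (Se1: effort source, stroke at far end)
bond 3 |J1  (Se2 (Se) sets effort on bond)
bond 0 |I1  (I1 outputs flow p/I1)
bond 1 |J1  (1-jn J1 has f-setter on 0)
bond 4 |J1  (1-jn J1 has f-setter on 0)

b0 →I1
b1 →J1
b2 →J1
b3 →J1
b4 →J1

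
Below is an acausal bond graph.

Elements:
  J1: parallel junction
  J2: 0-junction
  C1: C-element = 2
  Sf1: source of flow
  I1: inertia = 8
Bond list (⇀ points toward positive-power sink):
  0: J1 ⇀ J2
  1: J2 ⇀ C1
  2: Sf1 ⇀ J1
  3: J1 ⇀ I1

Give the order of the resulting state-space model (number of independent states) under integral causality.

2  (C1, I1 all integral)

#2 stroke at Sf1  (Sf1 (Sf) sets flow on bond)
#1 stroke at J2  (prefer integral on C1)
#0 stroke at J1  (J2 effort already set via bond 1)
#3 stroke at I1  (J1: bond 0 brought effort, rest push out)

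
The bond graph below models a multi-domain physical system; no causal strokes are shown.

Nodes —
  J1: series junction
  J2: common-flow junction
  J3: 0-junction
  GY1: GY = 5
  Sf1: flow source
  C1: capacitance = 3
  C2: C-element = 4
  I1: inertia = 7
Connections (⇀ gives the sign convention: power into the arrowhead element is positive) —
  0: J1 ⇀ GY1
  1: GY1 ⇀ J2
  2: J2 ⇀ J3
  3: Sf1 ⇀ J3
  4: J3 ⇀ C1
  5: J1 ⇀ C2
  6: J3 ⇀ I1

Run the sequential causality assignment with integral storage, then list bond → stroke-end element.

#3 stroke at Sf1  (Sf1 fixes flow; stroke at Sf1)
#4 stroke at J3  (C1 outputs effort q/C1)
#2 stroke at J2  (J3: bond 4 brought effort, rest push out)
#6 stroke at I1  (J3: bond 4 brought effort, rest push out)
#1 stroke at GY1  (closing 1-jn rule on J2)
#0 stroke at GY1  (GY1: gyrator matches bond 1)
#5 stroke at J1  (common-f at J1 fixed by 0)

β0 stroke at GY1
β1 stroke at GY1
β2 stroke at J2
β3 stroke at Sf1
β4 stroke at J3
β5 stroke at J1
β6 stroke at I1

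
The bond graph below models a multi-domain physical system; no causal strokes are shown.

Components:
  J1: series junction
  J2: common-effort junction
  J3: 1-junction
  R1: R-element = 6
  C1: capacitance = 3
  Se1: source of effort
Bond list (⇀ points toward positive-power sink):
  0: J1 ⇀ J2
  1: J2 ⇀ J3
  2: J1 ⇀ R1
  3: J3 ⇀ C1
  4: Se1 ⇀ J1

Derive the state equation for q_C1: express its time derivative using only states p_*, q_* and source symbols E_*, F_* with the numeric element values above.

b4 |J1  (source Se1 imposes e)
b3 |J3  (C1 outputs effort q/C1)
b1 |J2  (only one flow-in slot at J3)
b0 |J1  (J2 effort already set via bond 1)
b2 |R1  (J1: last free bond brings flow in)

dq_C1/dt = E_Se1/6 - q_C1/18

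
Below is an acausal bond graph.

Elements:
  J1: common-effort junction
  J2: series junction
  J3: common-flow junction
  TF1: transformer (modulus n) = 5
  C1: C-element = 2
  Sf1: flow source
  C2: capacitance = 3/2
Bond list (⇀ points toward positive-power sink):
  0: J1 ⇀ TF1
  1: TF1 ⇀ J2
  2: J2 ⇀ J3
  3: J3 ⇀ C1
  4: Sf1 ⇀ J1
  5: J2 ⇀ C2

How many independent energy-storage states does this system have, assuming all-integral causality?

bond 4 stroke→Sf1  (source Sf1 imposes f)
bond 0 stroke→J1  (J1 needs exactly one e-in)
bond 1 stroke→TF1  (TF1 one-in-one-out from 0)
bond 2 stroke→J2  (common-f at J2 fixed by 1)
bond 5 stroke→J2  (common-f at J2 fixed by 1)
bond 3 stroke→J3  (J3: bond 2 brought flow, rest push out)

2  (C1, C2 all integral)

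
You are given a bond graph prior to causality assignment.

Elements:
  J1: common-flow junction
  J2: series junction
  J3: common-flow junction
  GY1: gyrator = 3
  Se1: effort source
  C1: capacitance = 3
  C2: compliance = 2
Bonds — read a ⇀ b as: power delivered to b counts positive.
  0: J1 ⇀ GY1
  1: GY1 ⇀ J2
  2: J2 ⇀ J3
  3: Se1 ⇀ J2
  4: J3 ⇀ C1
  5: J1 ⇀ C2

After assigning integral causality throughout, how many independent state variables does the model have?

2  (C1, C2 all integral)

#3 |J2  (Se1 fixes effort; stroke away)
#4 |J3  (prefer integral on C1)
#2 |J2  (J3 needs exactly one f-in)
#1 |GY1  (J2: last free bond brings flow in)
#0 |GY1  (GY GY1: same side as bond 1)
#5 |J1  (1-jn J1 has f-setter on 0)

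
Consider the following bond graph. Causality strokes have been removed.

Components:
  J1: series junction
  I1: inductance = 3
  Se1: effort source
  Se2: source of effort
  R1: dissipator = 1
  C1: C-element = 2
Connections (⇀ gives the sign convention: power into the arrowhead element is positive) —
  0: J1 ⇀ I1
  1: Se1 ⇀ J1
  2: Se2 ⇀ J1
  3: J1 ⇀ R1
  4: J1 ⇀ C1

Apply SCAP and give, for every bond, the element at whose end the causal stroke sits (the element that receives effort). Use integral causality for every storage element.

β1 →J1  (source Se1 imposes e)
β2 →J1  (Se2: effort source, stroke at far end)
β0 →I1  (I1 outputs flow p/I1)
β3 →J1  (common-f at J1 fixed by 0)
β4 →J1  (common-f at J1 fixed by 0)

bond 0 →I1
bond 1 →J1
bond 2 →J1
bond 3 →J1
bond 4 →J1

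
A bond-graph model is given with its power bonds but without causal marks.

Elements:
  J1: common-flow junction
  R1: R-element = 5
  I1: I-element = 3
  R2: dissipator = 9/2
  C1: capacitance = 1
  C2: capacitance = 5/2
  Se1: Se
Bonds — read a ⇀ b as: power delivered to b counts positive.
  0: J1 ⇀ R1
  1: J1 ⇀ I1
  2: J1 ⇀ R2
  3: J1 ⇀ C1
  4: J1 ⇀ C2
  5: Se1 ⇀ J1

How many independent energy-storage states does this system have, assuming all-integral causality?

#5 →J1  (source Se1 imposes e)
#1 →I1  (I1: I, integral causality)
#0 →J1  (common-f at J1 fixed by 1)
#2 →J1  (common-f at J1 fixed by 1)
#3 →J1  (1-jn J1 has f-setter on 1)
#4 →J1  (J1 flow already set via bond 1)

3  (C1, C2, I1 all integral)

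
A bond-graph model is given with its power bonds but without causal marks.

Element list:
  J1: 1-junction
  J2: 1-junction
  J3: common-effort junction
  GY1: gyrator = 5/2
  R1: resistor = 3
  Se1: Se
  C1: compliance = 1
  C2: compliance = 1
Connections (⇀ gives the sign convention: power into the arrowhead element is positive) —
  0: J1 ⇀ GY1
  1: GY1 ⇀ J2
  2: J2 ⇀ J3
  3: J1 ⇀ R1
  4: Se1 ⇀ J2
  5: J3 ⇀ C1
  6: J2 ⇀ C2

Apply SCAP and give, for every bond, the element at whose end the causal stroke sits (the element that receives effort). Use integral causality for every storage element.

bond 4 stroke at J2  (Se1 fixes effort; stroke away)
bond 5 stroke at J3  (C1: C, integral causality)
bond 2 stroke at J2  (J3 effort already set via bond 5)
bond 6 stroke at J2  (C2: C, integral causality)
bond 1 stroke at GY1  (only one flow-in slot at J2)
bond 0 stroke at GY1  (GY GY1: same side as bond 1)
bond 3 stroke at J1  (common-f at J1 fixed by 0)

b0 stroke→GY1
b1 stroke→GY1
b2 stroke→J2
b3 stroke→J1
b4 stroke→J2
b5 stroke→J3
b6 stroke→J2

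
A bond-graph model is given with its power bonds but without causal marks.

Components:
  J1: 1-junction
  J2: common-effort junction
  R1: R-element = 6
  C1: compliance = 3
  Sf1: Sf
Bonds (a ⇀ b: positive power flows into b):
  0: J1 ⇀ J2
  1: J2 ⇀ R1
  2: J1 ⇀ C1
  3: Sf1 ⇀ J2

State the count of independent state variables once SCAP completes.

bond 3 →Sf1  (Sf1 (Sf) sets flow on bond)
bond 2 →J1  (C1: C, integral causality)
bond 0 →J2  (J1 needs exactly one f-in)
bond 1 →R1  (0-jn J2 has e-setter on 0)

1  (C1 all integral)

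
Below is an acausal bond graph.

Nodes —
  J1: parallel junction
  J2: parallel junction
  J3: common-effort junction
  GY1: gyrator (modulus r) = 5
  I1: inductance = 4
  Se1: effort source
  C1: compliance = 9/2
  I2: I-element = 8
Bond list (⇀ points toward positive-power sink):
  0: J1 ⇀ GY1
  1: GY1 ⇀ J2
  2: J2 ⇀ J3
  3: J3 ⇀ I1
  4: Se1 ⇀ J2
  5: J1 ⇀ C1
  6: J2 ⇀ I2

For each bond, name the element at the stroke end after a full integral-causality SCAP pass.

bond 0 →GY1
bond 1 →GY1
bond 2 →J3
bond 3 →I1
bond 4 →J2
bond 5 →J1
bond 6 →I2

bond 4 stroke at J2  (Se1 (Se) sets effort on bond)
bond 1 stroke at GY1  (J2 effort already set via bond 4)
bond 2 stroke at J3  (J2 effort already set via bond 4)
bond 6 stroke at I2  (J2 effort already set via bond 4)
bond 3 stroke at I1  (J3: bond 2 brought effort, rest push out)
bond 0 stroke at GY1  (through GY1, causality inverts; strokes same side of GY1)
bond 5 stroke at J1  (closing 0-jn rule on J1)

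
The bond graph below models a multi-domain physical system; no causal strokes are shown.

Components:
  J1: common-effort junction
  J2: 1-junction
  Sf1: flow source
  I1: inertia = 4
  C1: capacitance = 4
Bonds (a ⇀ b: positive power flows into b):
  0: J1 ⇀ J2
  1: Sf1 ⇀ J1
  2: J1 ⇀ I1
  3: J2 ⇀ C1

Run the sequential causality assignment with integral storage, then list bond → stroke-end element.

β1 stroke→Sf1  (Sf1 (Sf) sets flow on bond)
β2 stroke→I1  (prefer integral on I1)
β0 stroke→J1  (J1: last free bond brings effort in)
β3 stroke→J2  (1-jn J2 has f-setter on 0)

β0 stroke→J1
β1 stroke→Sf1
β2 stroke→I1
β3 stroke→J2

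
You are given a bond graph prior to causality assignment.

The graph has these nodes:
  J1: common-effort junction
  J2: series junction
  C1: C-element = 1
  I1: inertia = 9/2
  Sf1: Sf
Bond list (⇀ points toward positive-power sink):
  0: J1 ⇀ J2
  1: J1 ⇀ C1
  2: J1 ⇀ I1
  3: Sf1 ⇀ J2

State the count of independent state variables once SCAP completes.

#3 stroke at Sf1  (source Sf1 imposes f)
#0 stroke at J2  (1-jn J2 has f-setter on 3)
#1 stroke at J1  (C1: C, integral causality)
#2 stroke at I1  (J1: bond 1 brought effort, rest push out)

2  (C1, I1 all integral)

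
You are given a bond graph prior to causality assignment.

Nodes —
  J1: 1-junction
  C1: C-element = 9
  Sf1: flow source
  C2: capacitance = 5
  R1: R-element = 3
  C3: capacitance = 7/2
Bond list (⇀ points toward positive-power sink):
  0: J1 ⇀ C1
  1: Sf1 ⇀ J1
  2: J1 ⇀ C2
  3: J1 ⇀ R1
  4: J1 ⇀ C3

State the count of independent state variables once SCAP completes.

#1 stroke→Sf1  (Sf1: flow source, stroke at near end)
#0 stroke→J1  (J1: bond 1 brought flow, rest push out)
#2 stroke→J1  (J1 flow already set via bond 1)
#3 stroke→J1  (J1: bond 1 brought flow, rest push out)
#4 stroke→J1  (J1: bond 1 brought flow, rest push out)

3  (C1, C2, C3 all integral)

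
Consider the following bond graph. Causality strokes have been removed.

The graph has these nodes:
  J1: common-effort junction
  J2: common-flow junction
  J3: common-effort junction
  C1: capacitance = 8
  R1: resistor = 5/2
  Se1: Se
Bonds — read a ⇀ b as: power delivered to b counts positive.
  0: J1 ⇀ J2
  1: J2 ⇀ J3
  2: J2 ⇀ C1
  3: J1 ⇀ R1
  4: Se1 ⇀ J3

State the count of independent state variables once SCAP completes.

1  (C1 all integral)

b4 →J3  (source Se1 imposes e)
b1 →J2  (0-jn J3 has e-setter on 4)
b2 →J2  (C1 outputs effort q/C1)
b0 →J1  (only one flow-in slot at J2)
b3 →R1  (J1: bond 0 brought effort, rest push out)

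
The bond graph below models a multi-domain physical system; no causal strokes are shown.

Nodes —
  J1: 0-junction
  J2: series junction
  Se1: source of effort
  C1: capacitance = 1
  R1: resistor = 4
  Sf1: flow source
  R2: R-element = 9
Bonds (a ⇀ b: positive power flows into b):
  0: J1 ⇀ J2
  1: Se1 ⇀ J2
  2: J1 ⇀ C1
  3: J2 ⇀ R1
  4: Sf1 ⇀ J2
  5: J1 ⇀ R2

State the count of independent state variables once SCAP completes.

bond 1 stroke at J2  (Se1: effort source, stroke at far end)
bond 4 stroke at Sf1  (Sf1 (Sf) sets flow on bond)
bond 0 stroke at J2  (common-f at J2 fixed by 4)
bond 3 stroke at J2  (J2 flow already set via bond 4)
bond 2 stroke at J1  (prefer integral on C1)
bond 5 stroke at R2  (0-jn J1 has e-setter on 2)

1  (C1 all integral)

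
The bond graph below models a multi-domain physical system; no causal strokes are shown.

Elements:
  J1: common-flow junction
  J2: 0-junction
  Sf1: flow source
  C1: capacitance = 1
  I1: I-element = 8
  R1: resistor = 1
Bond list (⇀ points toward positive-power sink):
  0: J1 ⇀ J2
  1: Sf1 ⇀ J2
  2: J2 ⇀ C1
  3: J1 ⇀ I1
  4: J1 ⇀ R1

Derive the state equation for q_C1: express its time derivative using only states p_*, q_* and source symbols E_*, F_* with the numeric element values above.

β1 →Sf1  (Sf1: flow source, stroke at near end)
β2 →J2  (C1 outputs effort q/C1)
β0 →J1  (common-e at J2 fixed by 2)
β3 →I1  (I1: I, integral causality)
β4 →J1  (1-jn J1 has f-setter on 3)

dq_C1/dt = F_Sf1 + p_I1/8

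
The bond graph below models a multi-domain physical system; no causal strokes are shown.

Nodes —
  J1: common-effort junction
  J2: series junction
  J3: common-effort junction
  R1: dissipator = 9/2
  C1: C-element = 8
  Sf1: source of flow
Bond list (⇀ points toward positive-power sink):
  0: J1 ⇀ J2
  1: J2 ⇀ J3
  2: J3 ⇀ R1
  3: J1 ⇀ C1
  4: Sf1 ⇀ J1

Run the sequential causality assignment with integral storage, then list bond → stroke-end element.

b0 stroke→J2
b1 stroke→J3
b2 stroke→R1
b3 stroke→J1
b4 stroke→Sf1

bond 4 stroke→Sf1  (source Sf1 imposes f)
bond 3 stroke→J1  (C1 outputs effort q/C1)
bond 0 stroke→J2  (0-jn J1 has e-setter on 3)
bond 1 stroke→J3  (J2 needs exactly one f-in)
bond 2 stroke→R1  (J3: bond 1 brought effort, rest push out)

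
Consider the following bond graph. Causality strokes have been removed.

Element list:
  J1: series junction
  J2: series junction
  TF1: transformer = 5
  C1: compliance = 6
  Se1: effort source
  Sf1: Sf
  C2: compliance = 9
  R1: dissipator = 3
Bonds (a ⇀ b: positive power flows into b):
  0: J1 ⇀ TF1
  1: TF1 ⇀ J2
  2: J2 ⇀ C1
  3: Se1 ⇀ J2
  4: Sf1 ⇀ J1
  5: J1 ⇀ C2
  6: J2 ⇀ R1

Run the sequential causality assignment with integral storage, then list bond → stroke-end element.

β0 |J1
β1 |TF1
β2 |J2
β3 |J2
β4 |Sf1
β5 |J1
β6 |J2

β3 stroke→J2  (Se1: effort source, stroke at far end)
β4 stroke→Sf1  (source Sf1 imposes f)
β0 stroke→J1  (common-f at J1 fixed by 4)
β5 stroke→J1  (J1 flow already set via bond 4)
β1 stroke→TF1  (through TF1, causality passes straight; one stroke at TF1)
β2 stroke→J2  (common-f at J2 fixed by 1)
β6 stroke→J2  (J2 flow already set via bond 1)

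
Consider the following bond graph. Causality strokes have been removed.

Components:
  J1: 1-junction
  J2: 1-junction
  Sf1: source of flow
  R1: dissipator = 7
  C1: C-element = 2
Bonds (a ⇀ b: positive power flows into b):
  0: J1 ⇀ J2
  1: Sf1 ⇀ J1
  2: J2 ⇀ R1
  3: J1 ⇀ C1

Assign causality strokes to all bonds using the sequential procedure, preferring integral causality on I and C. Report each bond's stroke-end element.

b0 stroke→J1
b1 stroke→Sf1
b2 stroke→J2
b3 stroke→J1

bond 1 |Sf1  (Sf1 fixes flow; stroke at Sf1)
bond 0 |J1  (J1 flow already set via bond 1)
bond 3 |J1  (1-jn J1 has f-setter on 1)
bond 2 |J2  (1-jn J2 has f-setter on 0)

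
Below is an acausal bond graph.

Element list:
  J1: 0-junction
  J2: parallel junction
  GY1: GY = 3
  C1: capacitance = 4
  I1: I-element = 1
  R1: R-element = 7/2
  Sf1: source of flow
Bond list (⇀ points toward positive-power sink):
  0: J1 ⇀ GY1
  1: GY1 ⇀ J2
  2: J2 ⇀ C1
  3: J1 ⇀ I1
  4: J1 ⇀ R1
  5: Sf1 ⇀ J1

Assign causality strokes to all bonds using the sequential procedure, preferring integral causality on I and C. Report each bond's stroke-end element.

β5 stroke at Sf1  (Sf1 fixes flow; stroke at Sf1)
β2 stroke at J2  (C1 integral (e out))
β1 stroke at GY1  (common-e at J2 fixed by 2)
β0 stroke at GY1  (GY1 both-in/both-out from 1)
β3 stroke at I1  (I1 integral (f out))
β4 stroke at J1  (J1: last free bond brings effort in)

β0 |GY1
β1 |GY1
β2 |J2
β3 |I1
β4 |J1
β5 |Sf1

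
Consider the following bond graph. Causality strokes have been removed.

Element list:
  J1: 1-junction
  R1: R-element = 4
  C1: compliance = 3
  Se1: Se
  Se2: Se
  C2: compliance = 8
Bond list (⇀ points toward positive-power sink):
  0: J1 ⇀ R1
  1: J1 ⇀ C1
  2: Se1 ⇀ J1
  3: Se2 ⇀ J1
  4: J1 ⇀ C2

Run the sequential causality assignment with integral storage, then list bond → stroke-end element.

b2 stroke→J1  (Se1 (Se) sets effort on bond)
b3 stroke→J1  (source Se2 imposes e)
b1 stroke→J1  (C1 outputs effort q/C1)
b4 stroke→J1  (C2 integral (e out))
b0 stroke→R1  (closing 1-jn rule on J1)

bond 0 stroke→R1
bond 1 stroke→J1
bond 2 stroke→J1
bond 3 stroke→J1
bond 4 stroke→J1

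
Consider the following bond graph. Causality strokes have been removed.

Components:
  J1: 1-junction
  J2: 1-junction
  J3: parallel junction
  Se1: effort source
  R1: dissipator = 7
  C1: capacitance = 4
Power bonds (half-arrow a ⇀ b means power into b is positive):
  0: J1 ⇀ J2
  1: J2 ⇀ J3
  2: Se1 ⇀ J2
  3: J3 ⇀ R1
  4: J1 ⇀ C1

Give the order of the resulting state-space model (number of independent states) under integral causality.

1  (C1 all integral)

#2 stroke→J2  (Se1 fixes effort; stroke away)
#4 stroke→J1  (prefer integral on C1)
#0 stroke→J2  (J1: last free bond brings flow in)
#1 stroke→J3  (closing 1-jn rule on J2)
#3 stroke→R1  (0-jn J3 has e-setter on 1)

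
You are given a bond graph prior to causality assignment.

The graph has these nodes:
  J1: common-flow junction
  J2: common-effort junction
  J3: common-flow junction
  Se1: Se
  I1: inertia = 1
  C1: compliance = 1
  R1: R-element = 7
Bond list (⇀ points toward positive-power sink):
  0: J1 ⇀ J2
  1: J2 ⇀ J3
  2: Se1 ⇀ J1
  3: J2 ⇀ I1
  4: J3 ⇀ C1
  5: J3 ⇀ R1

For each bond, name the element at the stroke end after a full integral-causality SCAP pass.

bond 0 stroke→J2
bond 1 stroke→J3
bond 2 stroke→J1
bond 3 stroke→I1
bond 4 stroke→J3
bond 5 stroke→R1

bond 2 |J1  (source Se1 imposes e)
bond 0 |J2  (only one flow-in slot at J1)
bond 1 |J3  (J2 effort already set via bond 0)
bond 3 |I1  (J2: bond 0 brought effort, rest push out)
bond 4 |J3  (C1: C, integral causality)
bond 5 |R1  (J3: last free bond brings flow in)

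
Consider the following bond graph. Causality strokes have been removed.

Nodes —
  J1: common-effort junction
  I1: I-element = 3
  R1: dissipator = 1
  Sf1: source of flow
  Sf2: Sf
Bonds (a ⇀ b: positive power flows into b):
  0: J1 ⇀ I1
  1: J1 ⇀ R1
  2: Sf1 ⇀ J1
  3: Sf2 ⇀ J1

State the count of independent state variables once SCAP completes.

β2 stroke→Sf1  (Sf1 fixes flow; stroke at Sf1)
β3 stroke→Sf2  (Sf2 fixes flow; stroke at Sf2)
β0 stroke→I1  (I1: I, integral causality)
β1 stroke→J1  (J1 needs exactly one e-in)

1  (I1 all integral)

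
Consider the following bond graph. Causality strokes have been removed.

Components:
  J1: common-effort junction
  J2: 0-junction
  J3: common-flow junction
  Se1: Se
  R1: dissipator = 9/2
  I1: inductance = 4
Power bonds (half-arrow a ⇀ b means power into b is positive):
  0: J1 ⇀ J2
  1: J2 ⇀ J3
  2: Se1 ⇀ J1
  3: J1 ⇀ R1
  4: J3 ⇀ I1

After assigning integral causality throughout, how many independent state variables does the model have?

1  (I1 all integral)

bond 2 stroke at J1  (source Se1 imposes e)
bond 0 stroke at J2  (common-e at J1 fixed by 2)
bond 3 stroke at R1  (J1: bond 2 brought effort, rest push out)
bond 1 stroke at J3  (common-e at J2 fixed by 0)
bond 4 stroke at I1  (J3: last free bond brings flow in)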